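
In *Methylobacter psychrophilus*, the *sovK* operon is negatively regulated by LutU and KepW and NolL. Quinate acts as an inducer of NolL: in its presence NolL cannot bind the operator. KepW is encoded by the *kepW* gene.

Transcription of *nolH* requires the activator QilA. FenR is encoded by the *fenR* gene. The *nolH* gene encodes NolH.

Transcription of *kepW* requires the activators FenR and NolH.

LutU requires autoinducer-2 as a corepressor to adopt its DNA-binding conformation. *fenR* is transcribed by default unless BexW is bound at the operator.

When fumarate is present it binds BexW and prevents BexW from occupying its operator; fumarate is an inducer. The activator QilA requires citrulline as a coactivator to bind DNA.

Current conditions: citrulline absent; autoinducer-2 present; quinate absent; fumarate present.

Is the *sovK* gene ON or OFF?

OFF

Autoinducer-2 is present, so LutU is active.
Fumarate is present, so BexW is inactive.
With no repressor bound, *fenR* is transcribed.
So FenR is produced and active.
Citrulline is absent, so QilA is inactive.
Required activator QilA is absent, so *nolH* is not transcribed.
So NolH is not produced.
Required activator NolH is absent, so *kepW* is not transcribed.
So KepW is not produced.
Quinate is absent, so NolL is active.
With repressor LutU bound, *sovK* is not transcribed.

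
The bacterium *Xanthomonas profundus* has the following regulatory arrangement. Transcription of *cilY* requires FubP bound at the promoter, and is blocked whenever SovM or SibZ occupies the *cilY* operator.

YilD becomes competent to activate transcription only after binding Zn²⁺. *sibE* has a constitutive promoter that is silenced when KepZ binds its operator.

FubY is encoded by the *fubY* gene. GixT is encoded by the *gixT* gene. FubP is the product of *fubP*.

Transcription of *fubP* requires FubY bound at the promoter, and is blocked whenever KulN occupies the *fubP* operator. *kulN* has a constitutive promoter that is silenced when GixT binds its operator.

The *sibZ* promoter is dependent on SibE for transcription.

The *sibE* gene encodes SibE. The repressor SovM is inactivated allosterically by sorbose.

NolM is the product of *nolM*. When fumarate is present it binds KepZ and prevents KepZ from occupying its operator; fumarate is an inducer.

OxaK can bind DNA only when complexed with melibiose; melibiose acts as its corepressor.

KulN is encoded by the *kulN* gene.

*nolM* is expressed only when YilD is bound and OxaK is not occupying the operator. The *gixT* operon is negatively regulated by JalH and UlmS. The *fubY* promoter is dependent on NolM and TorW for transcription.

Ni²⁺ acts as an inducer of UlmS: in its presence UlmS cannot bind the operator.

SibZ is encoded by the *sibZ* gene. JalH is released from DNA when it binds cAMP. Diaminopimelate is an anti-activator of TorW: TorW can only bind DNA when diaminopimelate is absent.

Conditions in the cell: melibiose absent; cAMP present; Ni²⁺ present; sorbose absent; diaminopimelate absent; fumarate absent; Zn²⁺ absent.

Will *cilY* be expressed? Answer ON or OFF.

OFF

Sorbose is absent, so SovM is active.
cAMP is present, so JalH is inactive.
Ni²⁺ is present, so UlmS is inactive.
With no repressor bound, *gixT* is transcribed.
So GixT is produced and active.
With repressor GixT bound, *kulN* is not transcribed.
So KulN is not produced.
Zn²⁺ is absent, so YilD is inactive.
Melibiose is absent, so OxaK is inactive.
Required activator YilD is absent, so *nolM* is not transcribed.
So NolM is not produced.
Diaminopimelate is absent, so TorW is active.
Required activator NolM is absent, so *fubY* is not transcribed.
So FubY is not produced.
Required activator FubY is absent, so *fubP* is not transcribed.
So FubP is not produced.
Fumarate is absent, so KepZ is active.
With repressor KepZ bound, *sibE* is not transcribed.
So SibE is not produced.
Required activator SibE is absent, so *sibZ* is not transcribed.
So SibZ is not produced.
With repressor SovM bound, *cilY* is not transcribed.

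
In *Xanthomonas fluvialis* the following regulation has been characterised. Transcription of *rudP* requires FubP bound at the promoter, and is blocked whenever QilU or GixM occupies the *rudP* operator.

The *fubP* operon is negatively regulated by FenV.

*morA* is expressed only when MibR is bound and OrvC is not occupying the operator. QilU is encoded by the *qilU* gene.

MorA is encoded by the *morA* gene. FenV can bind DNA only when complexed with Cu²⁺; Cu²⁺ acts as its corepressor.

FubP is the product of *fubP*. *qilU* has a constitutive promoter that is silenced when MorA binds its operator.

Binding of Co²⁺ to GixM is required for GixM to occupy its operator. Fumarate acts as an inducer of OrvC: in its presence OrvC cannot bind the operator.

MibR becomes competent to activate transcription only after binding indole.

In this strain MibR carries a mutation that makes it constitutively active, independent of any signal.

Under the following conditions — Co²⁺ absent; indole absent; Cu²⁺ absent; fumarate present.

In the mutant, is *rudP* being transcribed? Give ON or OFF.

Fumarate is present, so OrvC is inactive.
MibR is constitutively active in this strain.
No repressor is bound and MibR is active, so *morA* is transcribed.
So MorA is produced and active.
With repressor MorA bound, *qilU* is not transcribed.
So QilU is not produced.
Co²⁺ is absent, so GixM is inactive.
Cu²⁺ is absent, so FenV is inactive.
With no repressor bound, *fubP* is transcribed.
So FubP is produced and active.
No repressor is bound and FubP is active, so *rudP* is transcribed.

ON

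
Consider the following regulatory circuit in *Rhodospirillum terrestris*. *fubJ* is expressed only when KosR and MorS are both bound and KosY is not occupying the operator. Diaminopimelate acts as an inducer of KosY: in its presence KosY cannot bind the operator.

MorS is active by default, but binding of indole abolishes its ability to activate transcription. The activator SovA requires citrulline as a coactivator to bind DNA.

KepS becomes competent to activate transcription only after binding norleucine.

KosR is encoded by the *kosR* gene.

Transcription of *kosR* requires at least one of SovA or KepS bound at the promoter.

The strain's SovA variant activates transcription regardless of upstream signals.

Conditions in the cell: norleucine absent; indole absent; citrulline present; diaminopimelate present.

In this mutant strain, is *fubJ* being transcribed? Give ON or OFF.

ON

SovA is constitutively active in this strain.
Norleucine is absent, so KepS is inactive.
Activator SovA is present, so *kosR* is transcribed.
So KosR is produced and active.
Indole is absent, so MorS is active.
Diaminopimelate is present, so KosY is inactive.
No repressor is bound and KosR and MorS are active, so *fubJ* is transcribed.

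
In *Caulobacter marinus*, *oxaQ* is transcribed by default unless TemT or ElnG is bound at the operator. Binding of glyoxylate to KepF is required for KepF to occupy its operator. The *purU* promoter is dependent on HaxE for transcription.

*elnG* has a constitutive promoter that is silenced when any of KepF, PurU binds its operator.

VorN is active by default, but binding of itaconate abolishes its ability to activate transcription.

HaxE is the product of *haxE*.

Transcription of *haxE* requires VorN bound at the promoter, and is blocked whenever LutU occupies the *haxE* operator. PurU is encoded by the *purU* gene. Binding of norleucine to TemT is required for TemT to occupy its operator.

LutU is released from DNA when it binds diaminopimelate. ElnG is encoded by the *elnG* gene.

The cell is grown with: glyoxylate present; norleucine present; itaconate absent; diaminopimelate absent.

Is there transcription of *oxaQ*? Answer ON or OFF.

OFF

Norleucine is present, so TemT is active.
Glyoxylate is present, so KepF is active.
Diaminopimelate is absent, so LutU is active.
Itaconate is absent, so VorN is active.
With repressor LutU bound, *haxE* is not transcribed.
So HaxE is not produced.
Required activator HaxE is absent, so *purU* is not transcribed.
So PurU is not produced.
With repressor KepF bound, *elnG* is not transcribed.
So ElnG is not produced.
With repressor TemT bound, *oxaQ* is not transcribed.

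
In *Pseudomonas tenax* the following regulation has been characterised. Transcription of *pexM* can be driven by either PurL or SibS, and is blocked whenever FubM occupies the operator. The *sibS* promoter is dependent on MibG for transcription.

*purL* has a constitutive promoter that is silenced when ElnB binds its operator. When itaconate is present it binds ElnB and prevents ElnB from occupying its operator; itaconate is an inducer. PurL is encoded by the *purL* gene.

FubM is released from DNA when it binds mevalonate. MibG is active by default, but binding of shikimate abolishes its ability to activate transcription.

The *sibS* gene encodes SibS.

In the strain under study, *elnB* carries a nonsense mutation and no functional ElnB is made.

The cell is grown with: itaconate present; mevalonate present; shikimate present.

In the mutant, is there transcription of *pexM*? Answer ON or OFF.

ON

Mevalonate is present, so FubM is inactive.
ElnB is non-functional in this strain, so it has no effect.
With no repressor bound, *purL* is transcribed.
So PurL is produced and active.
Shikimate is present, so MibG is inactive.
Required activator MibG is absent, so *sibS* is not transcribed.
So SibS is not produced.
Activator PurL is present, so *pexM* is transcribed.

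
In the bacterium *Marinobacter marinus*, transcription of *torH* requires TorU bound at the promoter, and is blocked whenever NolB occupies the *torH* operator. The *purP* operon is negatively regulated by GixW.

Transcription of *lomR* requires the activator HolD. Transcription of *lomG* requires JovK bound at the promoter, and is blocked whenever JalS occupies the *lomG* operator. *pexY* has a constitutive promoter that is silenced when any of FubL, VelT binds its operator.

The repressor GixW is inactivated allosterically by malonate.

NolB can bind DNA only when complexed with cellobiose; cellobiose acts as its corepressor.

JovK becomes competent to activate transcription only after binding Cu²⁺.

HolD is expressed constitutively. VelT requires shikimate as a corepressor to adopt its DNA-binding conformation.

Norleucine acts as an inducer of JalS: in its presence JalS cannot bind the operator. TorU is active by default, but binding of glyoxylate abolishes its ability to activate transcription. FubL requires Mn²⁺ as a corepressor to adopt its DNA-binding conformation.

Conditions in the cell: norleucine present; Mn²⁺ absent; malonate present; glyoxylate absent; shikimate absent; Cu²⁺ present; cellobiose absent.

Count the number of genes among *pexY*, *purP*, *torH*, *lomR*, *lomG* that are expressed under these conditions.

5

Mn²⁺ is absent, so FubL is inactive.
Shikimate is absent, so VelT is inactive.
With no repressor bound, *pexY* is transcribed.
→ *pexY* is ON.
Malonate is present, so GixW is inactive.
With no repressor bound, *purP* is transcribed.
→ *purP* is ON.
Cellobiose is absent, so NolB is inactive.
Glyoxylate is absent, so TorU is active.
No repressor is bound and TorU is active, so *torH* is transcribed.
→ *torH* is ON.
HolD is produced constitutively and is active.
No repressor is bound and HolD is active, so *lomR* is transcribed.
→ *lomR* is ON.
Cu²⁺ is present, so JovK is active.
Norleucine is present, so JalS is inactive.
No repressor is bound and JovK is active, so *lomG* is transcribed.
→ *lomG* is ON.
5 of the 5 genes are transcribed.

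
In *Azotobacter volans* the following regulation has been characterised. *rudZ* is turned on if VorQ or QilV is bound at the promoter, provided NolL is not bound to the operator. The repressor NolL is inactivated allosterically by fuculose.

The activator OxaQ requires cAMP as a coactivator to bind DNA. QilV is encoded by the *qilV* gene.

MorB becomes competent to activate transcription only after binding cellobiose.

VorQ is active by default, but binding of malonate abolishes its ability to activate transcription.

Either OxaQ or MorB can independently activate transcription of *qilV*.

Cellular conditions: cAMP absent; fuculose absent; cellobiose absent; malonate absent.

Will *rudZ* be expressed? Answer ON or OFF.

Malonate is absent, so VorQ is active.
cAMP is absent, so OxaQ is inactive.
Cellobiose is absent, so MorB is inactive.
No activator is available at the *qilV* promoter, so *qilV* is not transcribed.
So QilV is not produced.
Fuculose is absent, so NolL is active.
With repressor NolL bound, *rudZ* is not transcribed.

OFF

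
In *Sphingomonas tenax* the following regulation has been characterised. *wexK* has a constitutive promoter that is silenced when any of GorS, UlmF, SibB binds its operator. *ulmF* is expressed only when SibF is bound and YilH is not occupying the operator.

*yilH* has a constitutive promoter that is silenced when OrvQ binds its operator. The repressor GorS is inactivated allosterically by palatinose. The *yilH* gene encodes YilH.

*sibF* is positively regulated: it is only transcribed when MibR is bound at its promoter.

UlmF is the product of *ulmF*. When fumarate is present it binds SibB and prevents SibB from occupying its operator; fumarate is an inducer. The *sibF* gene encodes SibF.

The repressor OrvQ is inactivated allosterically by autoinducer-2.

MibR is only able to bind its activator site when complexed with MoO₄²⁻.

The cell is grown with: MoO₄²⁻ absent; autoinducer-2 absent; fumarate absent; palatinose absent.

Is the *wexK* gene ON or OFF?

Palatinose is absent, so GorS is active.
Autoinducer-2 is absent, so OrvQ is active.
With repressor OrvQ bound, *yilH* is not transcribed.
So YilH is not produced.
MoO₄²⁻ is absent, so MibR is inactive.
Required activator MibR is absent, so *sibF* is not transcribed.
So SibF is not produced.
Required activator SibF is absent, so *ulmF* is not transcribed.
So UlmF is not produced.
Fumarate is absent, so SibB is active.
With repressor GorS bound, *wexK* is not transcribed.

OFF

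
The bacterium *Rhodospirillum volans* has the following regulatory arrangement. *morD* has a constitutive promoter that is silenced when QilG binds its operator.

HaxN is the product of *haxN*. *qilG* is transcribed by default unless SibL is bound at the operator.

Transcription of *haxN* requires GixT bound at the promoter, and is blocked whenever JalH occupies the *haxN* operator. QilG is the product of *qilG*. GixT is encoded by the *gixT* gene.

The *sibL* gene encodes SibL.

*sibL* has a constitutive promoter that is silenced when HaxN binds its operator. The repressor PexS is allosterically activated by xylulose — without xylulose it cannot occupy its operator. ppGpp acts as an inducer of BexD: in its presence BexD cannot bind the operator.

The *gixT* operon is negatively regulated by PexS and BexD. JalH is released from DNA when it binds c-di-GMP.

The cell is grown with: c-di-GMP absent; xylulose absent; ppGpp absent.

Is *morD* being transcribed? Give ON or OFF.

Xylulose is absent, so PexS is inactive.
ppGpp is absent, so BexD is active.
With repressor BexD bound, *gixT* is not transcribed.
So GixT is not produced.
c-di-GMP is absent, so JalH is active.
With repressor JalH bound, *haxN* is not transcribed.
So HaxN is not produced.
With no repressor bound, *sibL* is transcribed.
So SibL is produced and active.
With repressor SibL bound, *qilG* is not transcribed.
So QilG is not produced.
With no repressor bound, *morD* is transcribed.

ON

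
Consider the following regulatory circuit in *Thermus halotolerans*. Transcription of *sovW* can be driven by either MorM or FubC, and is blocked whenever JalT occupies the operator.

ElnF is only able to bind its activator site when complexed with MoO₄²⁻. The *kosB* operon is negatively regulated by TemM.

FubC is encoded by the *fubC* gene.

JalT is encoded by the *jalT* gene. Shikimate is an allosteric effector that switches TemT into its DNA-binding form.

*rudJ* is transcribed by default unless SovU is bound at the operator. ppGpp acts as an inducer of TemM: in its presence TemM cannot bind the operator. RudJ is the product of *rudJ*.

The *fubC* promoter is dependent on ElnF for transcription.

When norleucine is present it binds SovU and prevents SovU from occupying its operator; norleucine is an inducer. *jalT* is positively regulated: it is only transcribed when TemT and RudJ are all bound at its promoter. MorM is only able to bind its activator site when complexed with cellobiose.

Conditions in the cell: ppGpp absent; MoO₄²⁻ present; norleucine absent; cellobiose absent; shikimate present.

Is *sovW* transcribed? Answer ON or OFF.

Cellobiose is absent, so MorM is inactive.
MoO₄²⁻ is present, so ElnF is active.
No repressor is bound and ElnF is active, so *fubC* is transcribed.
So FubC is produced and active.
Shikimate is present, so TemT is active.
Norleucine is absent, so SovU is active.
With repressor SovU bound, *rudJ* is not transcribed.
So RudJ is not produced.
Required activator RudJ is absent, so *jalT* is not transcribed.
So JalT is not produced.
Activator FubC is present, so *sovW* is transcribed.

ON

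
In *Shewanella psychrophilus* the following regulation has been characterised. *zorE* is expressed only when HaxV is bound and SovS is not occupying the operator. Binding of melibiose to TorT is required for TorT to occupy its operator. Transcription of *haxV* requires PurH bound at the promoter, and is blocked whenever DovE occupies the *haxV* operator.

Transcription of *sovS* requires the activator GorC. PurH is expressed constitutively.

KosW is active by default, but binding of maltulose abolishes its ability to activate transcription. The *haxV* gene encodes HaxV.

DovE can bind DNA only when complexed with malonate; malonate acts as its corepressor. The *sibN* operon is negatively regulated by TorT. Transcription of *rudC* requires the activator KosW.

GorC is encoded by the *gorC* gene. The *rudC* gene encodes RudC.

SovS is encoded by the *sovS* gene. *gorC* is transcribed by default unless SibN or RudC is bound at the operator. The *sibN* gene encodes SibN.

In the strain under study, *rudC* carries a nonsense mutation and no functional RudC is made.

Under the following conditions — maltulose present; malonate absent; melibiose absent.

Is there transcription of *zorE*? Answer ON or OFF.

PurH is produced constitutively and is active.
Malonate is absent, so DovE is inactive.
No repressor is bound and PurH is active, so *haxV* is transcribed.
So HaxV is produced and active.
Melibiose is absent, so TorT is inactive.
With no repressor bound, *sibN* is transcribed.
So SibN is produced and active.
RudC is non-functional in this strain, so it has no effect.
With repressor SibN bound, *gorC* is not transcribed.
So GorC is not produced.
Required activator GorC is absent, so *sovS* is not transcribed.
So SovS is not produced.
No repressor is bound and HaxV is active, so *zorE* is transcribed.

ON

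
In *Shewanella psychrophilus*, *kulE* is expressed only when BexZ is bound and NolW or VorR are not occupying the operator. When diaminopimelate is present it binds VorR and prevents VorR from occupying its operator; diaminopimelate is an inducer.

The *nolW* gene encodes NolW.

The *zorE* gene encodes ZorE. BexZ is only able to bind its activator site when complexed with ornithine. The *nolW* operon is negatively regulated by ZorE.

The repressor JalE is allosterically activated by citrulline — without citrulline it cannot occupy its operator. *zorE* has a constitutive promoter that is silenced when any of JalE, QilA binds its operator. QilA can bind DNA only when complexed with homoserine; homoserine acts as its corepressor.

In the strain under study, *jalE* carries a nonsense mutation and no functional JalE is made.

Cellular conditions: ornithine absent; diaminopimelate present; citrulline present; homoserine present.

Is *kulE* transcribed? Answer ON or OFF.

JalE is non-functional in this strain, so it has no effect.
Homoserine is present, so QilA is active.
With repressor QilA bound, *zorE* is not transcribed.
So ZorE is not produced.
With no repressor bound, *nolW* is transcribed.
So NolW is produced and active.
Diaminopimelate is present, so VorR is inactive.
Ornithine is absent, so BexZ is inactive.
With repressor NolW bound, *kulE* is not transcribed.

OFF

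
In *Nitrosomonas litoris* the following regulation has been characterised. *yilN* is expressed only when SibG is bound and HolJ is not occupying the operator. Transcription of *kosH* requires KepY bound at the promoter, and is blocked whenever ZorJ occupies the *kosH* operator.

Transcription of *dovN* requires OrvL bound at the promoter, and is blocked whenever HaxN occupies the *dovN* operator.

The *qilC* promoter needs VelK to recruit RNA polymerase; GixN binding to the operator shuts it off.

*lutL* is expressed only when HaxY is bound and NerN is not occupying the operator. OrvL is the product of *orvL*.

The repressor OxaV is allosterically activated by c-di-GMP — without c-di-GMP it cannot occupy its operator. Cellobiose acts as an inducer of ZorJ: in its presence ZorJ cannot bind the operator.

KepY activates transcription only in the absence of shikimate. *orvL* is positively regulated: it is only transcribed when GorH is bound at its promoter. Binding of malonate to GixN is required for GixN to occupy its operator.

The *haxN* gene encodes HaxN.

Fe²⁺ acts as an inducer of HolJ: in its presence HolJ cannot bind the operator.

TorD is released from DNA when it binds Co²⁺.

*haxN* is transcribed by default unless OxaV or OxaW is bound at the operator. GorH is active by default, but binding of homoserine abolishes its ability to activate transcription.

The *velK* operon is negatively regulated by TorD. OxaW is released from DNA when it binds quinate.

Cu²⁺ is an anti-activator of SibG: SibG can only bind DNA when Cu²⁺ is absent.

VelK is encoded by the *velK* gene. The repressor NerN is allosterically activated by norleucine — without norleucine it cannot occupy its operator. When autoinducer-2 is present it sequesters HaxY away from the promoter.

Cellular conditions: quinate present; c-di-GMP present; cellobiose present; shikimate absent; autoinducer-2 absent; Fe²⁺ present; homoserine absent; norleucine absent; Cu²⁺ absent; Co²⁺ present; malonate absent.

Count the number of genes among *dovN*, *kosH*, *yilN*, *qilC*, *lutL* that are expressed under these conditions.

c-di-GMP is present, so OxaV is active.
Quinate is present, so OxaW is inactive.
With repressor OxaV bound, *haxN* is not transcribed.
So HaxN is not produced.
Homoserine is absent, so GorH is active.
No repressor is bound and GorH is active, so *orvL* is transcribed.
So OrvL is produced and active.
No repressor is bound and OrvL is active, so *dovN* is transcribed.
→ *dovN* is ON.
Shikimate is absent, so KepY is active.
Cellobiose is present, so ZorJ is inactive.
No repressor is bound and KepY is active, so *kosH* is transcribed.
→ *kosH* is ON.
Cu²⁺ is absent, so SibG is active.
Fe²⁺ is present, so HolJ is inactive.
No repressor is bound and SibG is active, so *yilN* is transcribed.
→ *yilN* is ON.
Malonate is absent, so GixN is inactive.
Co²⁺ is present, so TorD is inactive.
With no repressor bound, *velK* is transcribed.
So VelK is produced and active.
No repressor is bound and VelK is active, so *qilC* is transcribed.
→ *qilC* is ON.
Autoinducer-2 is absent, so HaxY is active.
Norleucine is absent, so NerN is inactive.
No repressor is bound and HaxY is active, so *lutL* is transcribed.
→ *lutL* is ON.
5 of the 5 genes are transcribed.

5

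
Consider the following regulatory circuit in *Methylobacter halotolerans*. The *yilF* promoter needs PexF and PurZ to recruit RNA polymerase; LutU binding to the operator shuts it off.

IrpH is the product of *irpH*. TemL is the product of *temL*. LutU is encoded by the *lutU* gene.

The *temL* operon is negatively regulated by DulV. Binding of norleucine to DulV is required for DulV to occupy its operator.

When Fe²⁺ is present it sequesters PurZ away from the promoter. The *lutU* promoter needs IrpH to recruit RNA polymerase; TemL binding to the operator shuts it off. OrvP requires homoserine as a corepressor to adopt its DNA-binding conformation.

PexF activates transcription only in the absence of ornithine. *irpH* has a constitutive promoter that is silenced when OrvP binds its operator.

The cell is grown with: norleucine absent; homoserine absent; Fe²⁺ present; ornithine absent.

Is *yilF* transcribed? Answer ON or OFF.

Ornithine is absent, so PexF is active.
Norleucine is absent, so DulV is inactive.
With no repressor bound, *temL* is transcribed.
So TemL is produced and active.
Homoserine is absent, so OrvP is inactive.
With no repressor bound, *irpH* is transcribed.
So IrpH is produced and active.
With repressor TemL bound, *lutU* is not transcribed.
So LutU is not produced.
Fe²⁺ is present, so PurZ is inactive.
Required activator PurZ is absent, so *yilF* is not transcribed.

OFF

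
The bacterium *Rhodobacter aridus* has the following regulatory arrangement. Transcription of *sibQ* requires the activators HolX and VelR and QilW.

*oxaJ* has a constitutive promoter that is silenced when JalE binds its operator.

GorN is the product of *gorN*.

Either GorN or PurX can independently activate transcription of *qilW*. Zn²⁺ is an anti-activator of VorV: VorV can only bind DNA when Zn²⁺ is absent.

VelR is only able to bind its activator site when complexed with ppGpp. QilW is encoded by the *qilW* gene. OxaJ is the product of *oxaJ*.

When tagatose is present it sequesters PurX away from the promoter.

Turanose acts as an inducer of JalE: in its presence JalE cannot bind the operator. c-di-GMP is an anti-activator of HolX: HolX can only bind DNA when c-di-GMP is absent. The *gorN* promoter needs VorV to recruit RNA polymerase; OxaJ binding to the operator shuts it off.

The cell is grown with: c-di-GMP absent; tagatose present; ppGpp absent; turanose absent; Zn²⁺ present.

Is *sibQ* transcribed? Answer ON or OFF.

c-di-GMP is absent, so HolX is active.
ppGpp is absent, so VelR is inactive.
Turanose is absent, so JalE is active.
With repressor JalE bound, *oxaJ* is not transcribed.
So OxaJ is not produced.
Zn²⁺ is present, so VorV is inactive.
Required activator VorV is absent, so *gorN* is not transcribed.
So GorN is not produced.
Tagatose is present, so PurX is inactive.
No activator is available at the *qilW* promoter, so *qilW* is not transcribed.
So QilW is not produced.
Required activator VelR is absent, so *sibQ* is not transcribed.

OFF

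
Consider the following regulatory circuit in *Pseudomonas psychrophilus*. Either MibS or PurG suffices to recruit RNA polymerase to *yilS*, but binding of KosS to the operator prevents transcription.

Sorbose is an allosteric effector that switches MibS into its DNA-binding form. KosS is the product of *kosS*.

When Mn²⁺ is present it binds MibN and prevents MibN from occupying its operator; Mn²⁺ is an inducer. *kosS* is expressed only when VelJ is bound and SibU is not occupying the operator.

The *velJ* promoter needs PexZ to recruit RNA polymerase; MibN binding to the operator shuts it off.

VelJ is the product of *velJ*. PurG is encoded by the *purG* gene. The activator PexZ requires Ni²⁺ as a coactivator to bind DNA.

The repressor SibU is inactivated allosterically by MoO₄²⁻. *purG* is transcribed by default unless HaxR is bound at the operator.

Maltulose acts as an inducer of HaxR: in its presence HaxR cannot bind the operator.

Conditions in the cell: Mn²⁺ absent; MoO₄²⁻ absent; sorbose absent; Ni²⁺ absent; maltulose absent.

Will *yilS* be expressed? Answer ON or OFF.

Sorbose is absent, so MibS is inactive.
Ni²⁺ is absent, so PexZ is inactive.
Mn²⁺ is absent, so MibN is active.
With repressor MibN bound, *velJ* is not transcribed.
So VelJ is not produced.
MoO₄²⁻ is absent, so SibU is active.
With repressor SibU bound, *kosS* is not transcribed.
So KosS is not produced.
Maltulose is absent, so HaxR is active.
With repressor HaxR bound, *purG* is not transcribed.
So PurG is not produced.
No activator is available at the *yilS* promoter, so *yilS* is not transcribed.

OFF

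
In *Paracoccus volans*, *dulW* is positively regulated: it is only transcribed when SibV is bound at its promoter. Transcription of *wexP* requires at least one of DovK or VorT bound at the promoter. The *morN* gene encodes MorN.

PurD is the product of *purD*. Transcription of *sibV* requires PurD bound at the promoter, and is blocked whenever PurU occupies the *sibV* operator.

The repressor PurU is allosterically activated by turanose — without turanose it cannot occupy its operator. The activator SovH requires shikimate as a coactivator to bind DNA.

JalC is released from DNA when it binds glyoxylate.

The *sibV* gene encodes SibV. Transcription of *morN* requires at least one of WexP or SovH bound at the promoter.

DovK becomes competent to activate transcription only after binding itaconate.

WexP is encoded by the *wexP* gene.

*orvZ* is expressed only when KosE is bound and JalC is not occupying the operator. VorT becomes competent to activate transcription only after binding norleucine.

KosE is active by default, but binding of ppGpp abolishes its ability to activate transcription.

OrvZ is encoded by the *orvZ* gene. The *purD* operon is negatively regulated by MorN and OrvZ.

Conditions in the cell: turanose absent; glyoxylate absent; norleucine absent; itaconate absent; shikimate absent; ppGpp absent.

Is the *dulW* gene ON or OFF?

Itaconate is absent, so DovK is inactive.
Norleucine is absent, so VorT is inactive.
No activator is available at the *wexP* promoter, so *wexP* is not transcribed.
So WexP is not produced.
Shikimate is absent, so SovH is inactive.
No activator is available at the *morN* promoter, so *morN* is not transcribed.
So MorN is not produced.
Glyoxylate is absent, so JalC is active.
ppGpp is absent, so KosE is active.
With repressor JalC bound, *orvZ* is not transcribed.
So OrvZ is not produced.
With no repressor bound, *purD* is transcribed.
So PurD is produced and active.
Turanose is absent, so PurU is inactive.
No repressor is bound and PurD is active, so *sibV* is transcribed.
So SibV is produced and active.
No repressor is bound and SibV is active, so *dulW* is transcribed.

ON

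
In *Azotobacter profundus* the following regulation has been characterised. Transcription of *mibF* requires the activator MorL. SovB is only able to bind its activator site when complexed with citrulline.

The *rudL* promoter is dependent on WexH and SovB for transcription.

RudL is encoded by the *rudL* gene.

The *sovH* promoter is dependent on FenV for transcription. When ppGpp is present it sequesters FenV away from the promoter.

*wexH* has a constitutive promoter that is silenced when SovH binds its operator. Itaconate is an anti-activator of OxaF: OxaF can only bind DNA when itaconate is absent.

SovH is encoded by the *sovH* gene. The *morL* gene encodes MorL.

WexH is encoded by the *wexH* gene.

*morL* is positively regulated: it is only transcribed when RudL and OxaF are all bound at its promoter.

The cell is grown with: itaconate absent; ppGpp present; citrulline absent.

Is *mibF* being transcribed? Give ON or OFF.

ppGpp is present, so FenV is inactive.
Required activator FenV is absent, so *sovH* is not transcribed.
So SovH is not produced.
With no repressor bound, *wexH* is transcribed.
So WexH is produced and active.
Citrulline is absent, so SovB is inactive.
Required activator SovB is absent, so *rudL* is not transcribed.
So RudL is not produced.
Itaconate is absent, so OxaF is active.
Required activator RudL is absent, so *morL* is not transcribed.
So MorL is not produced.
Required activator MorL is absent, so *mibF* is not transcribed.

OFF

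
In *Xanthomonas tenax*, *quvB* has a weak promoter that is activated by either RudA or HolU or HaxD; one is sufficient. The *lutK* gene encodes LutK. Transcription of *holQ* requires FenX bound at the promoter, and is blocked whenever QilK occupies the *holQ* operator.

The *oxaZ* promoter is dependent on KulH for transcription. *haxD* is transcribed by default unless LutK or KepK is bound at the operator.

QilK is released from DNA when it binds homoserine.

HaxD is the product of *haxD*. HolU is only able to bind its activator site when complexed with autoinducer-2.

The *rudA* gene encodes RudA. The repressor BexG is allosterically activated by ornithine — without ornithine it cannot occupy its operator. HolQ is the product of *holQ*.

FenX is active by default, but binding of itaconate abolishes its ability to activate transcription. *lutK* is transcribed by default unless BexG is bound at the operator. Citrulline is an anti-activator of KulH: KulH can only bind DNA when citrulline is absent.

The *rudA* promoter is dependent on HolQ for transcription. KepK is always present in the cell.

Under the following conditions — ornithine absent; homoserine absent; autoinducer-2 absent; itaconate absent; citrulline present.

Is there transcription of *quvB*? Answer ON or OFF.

Homoserine is absent, so QilK is active.
Itaconate is absent, so FenX is active.
With repressor QilK bound, *holQ* is not transcribed.
So HolQ is not produced.
Required activator HolQ is absent, so *rudA* is not transcribed.
So RudA is not produced.
Autoinducer-2 is absent, so HolU is inactive.
Ornithine is absent, so BexG is inactive.
With no repressor bound, *lutK* is transcribed.
So LutK is produced and active.
KepK is produced constitutively and is active.
With repressor LutK bound, *haxD* is not transcribed.
So HaxD is not produced.
No activator is available at the *quvB* promoter, so *quvB* is not transcribed.

OFF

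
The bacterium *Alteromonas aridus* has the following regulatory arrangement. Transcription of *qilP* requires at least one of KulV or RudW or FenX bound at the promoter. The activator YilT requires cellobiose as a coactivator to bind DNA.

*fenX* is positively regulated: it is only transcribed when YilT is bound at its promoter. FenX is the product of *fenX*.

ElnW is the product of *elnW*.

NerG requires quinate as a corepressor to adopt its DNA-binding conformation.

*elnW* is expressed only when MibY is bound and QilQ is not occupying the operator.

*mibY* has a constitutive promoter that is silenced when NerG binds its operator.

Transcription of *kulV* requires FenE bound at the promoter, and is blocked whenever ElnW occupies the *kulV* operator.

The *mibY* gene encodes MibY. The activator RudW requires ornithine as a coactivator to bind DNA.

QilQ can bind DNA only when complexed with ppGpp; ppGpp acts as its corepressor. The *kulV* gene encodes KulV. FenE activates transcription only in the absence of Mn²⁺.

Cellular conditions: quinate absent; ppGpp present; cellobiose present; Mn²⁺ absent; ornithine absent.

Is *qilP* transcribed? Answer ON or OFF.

Mn²⁺ is absent, so FenE is active.
Quinate is absent, so NerG is inactive.
With no repressor bound, *mibY* is transcribed.
So MibY is produced and active.
ppGpp is present, so QilQ is active.
With repressor QilQ bound, *elnW* is not transcribed.
So ElnW is not produced.
No repressor is bound and FenE is active, so *kulV* is transcribed.
So KulV is produced and active.
Ornithine is absent, so RudW is inactive.
Cellobiose is present, so YilT is active.
No repressor is bound and YilT is active, so *fenX* is transcribed.
So FenX is produced and active.
Activator KulV is present, so *qilP* is transcribed.

ON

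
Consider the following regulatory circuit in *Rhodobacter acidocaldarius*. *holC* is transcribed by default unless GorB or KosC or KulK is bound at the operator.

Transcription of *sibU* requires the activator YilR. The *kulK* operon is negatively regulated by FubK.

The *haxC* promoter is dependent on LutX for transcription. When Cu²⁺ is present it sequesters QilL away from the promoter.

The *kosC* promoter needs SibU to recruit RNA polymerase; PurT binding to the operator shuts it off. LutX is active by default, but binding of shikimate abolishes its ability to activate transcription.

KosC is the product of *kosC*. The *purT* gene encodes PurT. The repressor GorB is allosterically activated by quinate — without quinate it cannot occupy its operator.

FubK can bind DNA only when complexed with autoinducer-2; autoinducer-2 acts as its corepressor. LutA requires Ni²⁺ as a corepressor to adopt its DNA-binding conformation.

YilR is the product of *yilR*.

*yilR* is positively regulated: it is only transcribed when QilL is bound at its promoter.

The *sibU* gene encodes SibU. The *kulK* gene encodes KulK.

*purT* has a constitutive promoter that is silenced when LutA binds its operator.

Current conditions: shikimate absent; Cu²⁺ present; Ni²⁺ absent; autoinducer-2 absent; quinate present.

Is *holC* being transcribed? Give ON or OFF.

OFF

Quinate is present, so GorB is active.
Cu²⁺ is present, so QilL is inactive.
Required activator QilL is absent, so *yilR* is not transcribed.
So YilR is not produced.
Required activator YilR is absent, so *sibU* is not transcribed.
So SibU is not produced.
Ni²⁺ is absent, so LutA is inactive.
With no repressor bound, *purT* is transcribed.
So PurT is produced and active.
With repressor PurT bound, *kosC* is not transcribed.
So KosC is not produced.
Autoinducer-2 is absent, so FubK is inactive.
With no repressor bound, *kulK* is transcribed.
So KulK is produced and active.
With repressor GorB bound, *holC* is not transcribed.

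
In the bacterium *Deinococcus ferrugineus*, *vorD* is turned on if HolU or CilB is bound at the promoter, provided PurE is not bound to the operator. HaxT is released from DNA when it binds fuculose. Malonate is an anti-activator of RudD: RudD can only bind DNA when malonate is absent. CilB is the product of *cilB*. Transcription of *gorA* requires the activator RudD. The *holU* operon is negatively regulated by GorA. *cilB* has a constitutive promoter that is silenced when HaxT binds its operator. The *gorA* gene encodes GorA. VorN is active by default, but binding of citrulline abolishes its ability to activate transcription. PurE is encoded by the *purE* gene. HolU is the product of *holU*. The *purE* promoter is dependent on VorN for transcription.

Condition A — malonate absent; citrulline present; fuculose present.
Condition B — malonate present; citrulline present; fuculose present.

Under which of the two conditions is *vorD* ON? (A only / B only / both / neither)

both

Condition A:
Malonate is absent, so RudD is active.
No repressor is bound and RudD is active, so *gorA* is transcribed.
So GorA is produced and active.
With repressor GorA bound, *holU* is not transcribed.
So HolU is not produced.
Citrulline is present, so VorN is inactive.
Required activator VorN is absent, so *purE* is not transcribed.
So PurE is not produced.
Fuculose is present, so HaxT is inactive.
With no repressor bound, *cilB* is transcribed.
So CilB is produced and active.
Activator CilB is present, so *vorD* is transcribed.
→ *vorD* is ON in A.
Condition B:
Malonate is present, so RudD is inactive.
Required activator RudD is absent, so *gorA* is not transcribed.
So GorA is not produced.
With no repressor bound, *holU* is transcribed.
So HolU is produced and active.
Citrulline is present, so VorN is inactive.
Required activator VorN is absent, so *purE* is not transcribed.
So PurE is not produced.
Fuculose is present, so HaxT is inactive.
With no repressor bound, *cilB* is transcribed.
So CilB is produced and active.
Activator HolU is present, so *vorD* is transcribed.
→ *vorD* is ON in B.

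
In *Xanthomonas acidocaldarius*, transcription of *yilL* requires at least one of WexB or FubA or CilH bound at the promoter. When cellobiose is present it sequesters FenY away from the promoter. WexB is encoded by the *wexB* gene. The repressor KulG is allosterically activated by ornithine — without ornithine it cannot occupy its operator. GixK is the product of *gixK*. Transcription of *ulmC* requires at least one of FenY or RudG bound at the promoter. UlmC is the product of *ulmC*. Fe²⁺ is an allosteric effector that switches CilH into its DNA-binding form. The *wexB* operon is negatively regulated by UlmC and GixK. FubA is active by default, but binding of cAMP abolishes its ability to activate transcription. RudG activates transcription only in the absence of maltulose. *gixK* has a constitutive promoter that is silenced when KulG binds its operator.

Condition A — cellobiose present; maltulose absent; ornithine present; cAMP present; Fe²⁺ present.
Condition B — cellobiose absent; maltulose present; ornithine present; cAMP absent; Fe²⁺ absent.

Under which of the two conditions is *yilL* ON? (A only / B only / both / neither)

Condition A:
Cellobiose is present, so FenY is inactive.
Maltulose is absent, so RudG is active.
Activator RudG is present, so *ulmC* is transcribed.
So UlmC is produced and active.
Ornithine is present, so KulG is active.
With repressor KulG bound, *gixK* is not transcribed.
So GixK is not produced.
With repressor UlmC bound, *wexB* is not transcribed.
So WexB is not produced.
cAMP is present, so FubA is inactive.
Fe²⁺ is present, so CilH is active.
Activator CilH is present, so *yilL* is transcribed.
→ *yilL* is ON in A.
Condition B:
Cellobiose is absent, so FenY is active.
Maltulose is present, so RudG is inactive.
Activator FenY is present, so *ulmC* is transcribed.
So UlmC is produced and active.
Ornithine is present, so KulG is active.
With repressor KulG bound, *gixK* is not transcribed.
So GixK is not produced.
With repressor UlmC bound, *wexB* is not transcribed.
So WexB is not produced.
cAMP is absent, so FubA is active.
Fe²⁺ is absent, so CilH is inactive.
Activator FubA is present, so *yilL* is transcribed.
→ *yilL* is ON in B.

both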